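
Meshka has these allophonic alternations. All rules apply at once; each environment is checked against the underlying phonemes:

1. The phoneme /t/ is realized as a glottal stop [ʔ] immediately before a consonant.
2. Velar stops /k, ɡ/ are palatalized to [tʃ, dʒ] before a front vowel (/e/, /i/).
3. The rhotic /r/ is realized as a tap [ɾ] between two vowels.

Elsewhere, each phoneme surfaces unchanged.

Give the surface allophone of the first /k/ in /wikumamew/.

/k/ (between /i/ and /u/) is in the target of rule 2 but the environment (before a front vowel) is not met → [k].

[k]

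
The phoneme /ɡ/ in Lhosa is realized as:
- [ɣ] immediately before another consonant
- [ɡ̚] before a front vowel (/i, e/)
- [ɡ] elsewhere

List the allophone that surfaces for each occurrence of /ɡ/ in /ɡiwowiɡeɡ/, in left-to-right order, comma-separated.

Occurrence 1 (position 1): before a front vowel (/i, e/) → [ɡ̚].
Occurrence 2 (position 7): before a front vowel (/i, e/) → [ɡ̚].
Occurrence 3 (position 9): no conditioning environment matches → elsewhere allophone [ɡ].

[ɡ̚], [ɡ̚], [ɡ]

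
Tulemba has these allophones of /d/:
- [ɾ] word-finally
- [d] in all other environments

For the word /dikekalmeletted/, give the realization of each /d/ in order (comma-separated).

Occurrence 1 (position 1): no conditioning environment matches → elsewhere allophone [d].
Occurrence 2 (position 15): word-finally → [ɾ].

[d], [ɾ]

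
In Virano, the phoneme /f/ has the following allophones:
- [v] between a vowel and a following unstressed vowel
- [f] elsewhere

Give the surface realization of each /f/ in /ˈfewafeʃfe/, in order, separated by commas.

Occurrence 1 (position 1): no conditioning environment matches → elsewhere allophone [f].
Occurrence 2 (position 5): between a vowel and a following unstressed vowel → [v].
Occurrence 3 (position 8): no conditioning environment matches → elsewhere allophone [f].

[f], [v], [f]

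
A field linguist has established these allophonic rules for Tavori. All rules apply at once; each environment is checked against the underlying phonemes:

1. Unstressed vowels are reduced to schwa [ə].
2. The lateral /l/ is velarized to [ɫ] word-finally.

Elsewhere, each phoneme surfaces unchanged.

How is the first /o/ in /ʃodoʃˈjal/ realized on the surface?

[ə]

/o/ meets the environment for rule 1 (in an unstressed syllable) → [ə].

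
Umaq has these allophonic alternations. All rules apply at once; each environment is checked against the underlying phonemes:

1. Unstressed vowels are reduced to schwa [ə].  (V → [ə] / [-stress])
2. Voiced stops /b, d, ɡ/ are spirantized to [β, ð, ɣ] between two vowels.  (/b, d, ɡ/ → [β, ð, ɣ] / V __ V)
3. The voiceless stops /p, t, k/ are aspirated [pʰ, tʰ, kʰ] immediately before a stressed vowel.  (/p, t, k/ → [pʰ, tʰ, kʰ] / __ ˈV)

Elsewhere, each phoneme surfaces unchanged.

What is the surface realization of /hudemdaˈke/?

Rule 1 applies to /u/ (between /h/ and /d/: in an unstressed syllable) → [ə].
/d/ meets the environment for rule 2 (between two vowels) → [ð].
Rule 1 applies to /e/ (between /d/ and /m/: in an unstressed syllable) → [ə].
/d/ (between /m/ and /a/) is in the target of rule 2 but the environment (between two vowels) is not met → [d].
/a/ meets the environment for rule 1 (in an unstressed syllable) → [ə].
/k/ (between /a/ and /e/): immediately before a stressed vowel, so rule 3 applies → [kʰ].
/e/ (word-final): rule 1 targets it, but not in an unstressed syllable → unchanged [e].

[həðəmdəˈkʰe]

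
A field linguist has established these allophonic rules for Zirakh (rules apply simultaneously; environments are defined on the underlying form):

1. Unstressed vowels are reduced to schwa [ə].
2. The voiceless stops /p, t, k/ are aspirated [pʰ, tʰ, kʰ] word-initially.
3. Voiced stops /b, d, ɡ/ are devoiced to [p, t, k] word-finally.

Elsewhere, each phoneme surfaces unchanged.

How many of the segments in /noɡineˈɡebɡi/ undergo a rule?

Segments that undergo a rule: /o/ → [ə] (rule 1); /i/ → [ə] (rule 1); /e/ → [ə] (rule 1); /i/ → [ə] (rule 1).
All other segments surface unchanged.

4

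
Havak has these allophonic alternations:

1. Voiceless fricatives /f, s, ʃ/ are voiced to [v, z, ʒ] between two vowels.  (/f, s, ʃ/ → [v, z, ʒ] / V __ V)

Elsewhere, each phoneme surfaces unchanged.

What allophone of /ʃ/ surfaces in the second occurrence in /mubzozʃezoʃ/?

[ʃ]

/ʃ/ (word-final): rule 1 targets it, but not between two vowels → unchanged [ʃ].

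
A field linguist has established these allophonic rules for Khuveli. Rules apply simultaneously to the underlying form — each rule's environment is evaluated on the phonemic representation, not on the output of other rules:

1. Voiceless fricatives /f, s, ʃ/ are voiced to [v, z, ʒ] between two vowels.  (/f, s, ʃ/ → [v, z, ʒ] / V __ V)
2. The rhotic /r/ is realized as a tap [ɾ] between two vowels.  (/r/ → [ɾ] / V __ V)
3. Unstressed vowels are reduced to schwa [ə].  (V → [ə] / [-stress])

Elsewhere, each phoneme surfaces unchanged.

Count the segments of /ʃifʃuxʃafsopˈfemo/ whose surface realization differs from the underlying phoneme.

5

Segments that undergo a rule: /i/ → [ə] (rule 3); /u/ → [ə] (rule 3); /a/ → [ə] (rule 3); /o/ → [ə] (rule 3); /o/ → [ə] (rule 3).
All other segments surface unchanged.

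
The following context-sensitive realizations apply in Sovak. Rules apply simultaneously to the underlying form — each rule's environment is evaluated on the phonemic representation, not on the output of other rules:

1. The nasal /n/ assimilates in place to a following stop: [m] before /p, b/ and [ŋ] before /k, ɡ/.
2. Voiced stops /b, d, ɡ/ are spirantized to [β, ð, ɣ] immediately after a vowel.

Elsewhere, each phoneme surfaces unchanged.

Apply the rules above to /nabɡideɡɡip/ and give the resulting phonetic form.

[naβɡiðeɣɡip]

/n/ (word-initial): rule 1 targets it, but not before a labial or velar stop → unchanged [n].
/a/ — not in any rule's target class → [a].
/b/ meets the environment for rule 2 (immediately after a vowel) → [β].
/ɡ/ — between /b/ and /i/; rule 2 does not apply here → [ɡ].
/i/ (between /ɡ/ and /d/) is unaffected → [i].
Rule 2 applies to /d/ (between /i/ and /e/: immediately after a vowel) → [ð].
/e/ stays [e].
/ɡ/ meets the environment for rule 2 (immediately after a vowel) → [ɣ].
/ɡ/ (between /ɡ/ and /i/) is in the target of rule 2 but the environment (immediately after a vowel) is not met → [ɡ].
/i/ (between /ɡ/ and /p/) is unaffected → [i].
/p/ stays [p].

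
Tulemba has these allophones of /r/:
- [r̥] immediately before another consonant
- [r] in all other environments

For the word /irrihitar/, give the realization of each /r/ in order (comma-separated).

Occurrence 1 (position 2): immediately before another consonant → [r̥].
Occurrence 2 (position 3): no conditioning environment matches → elsewhere allophone [r].
Occurrence 3 (position 9): no conditioning environment matches → elsewhere allophone [r].

[r̥], [r], [r]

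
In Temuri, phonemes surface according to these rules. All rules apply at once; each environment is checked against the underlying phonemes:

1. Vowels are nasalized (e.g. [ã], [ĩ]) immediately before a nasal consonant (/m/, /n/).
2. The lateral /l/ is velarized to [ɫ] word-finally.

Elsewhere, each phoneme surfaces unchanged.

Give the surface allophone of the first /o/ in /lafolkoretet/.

/o/ (between /f/ and /l/) fails the environment for rule 1, so it stays [o].

[o]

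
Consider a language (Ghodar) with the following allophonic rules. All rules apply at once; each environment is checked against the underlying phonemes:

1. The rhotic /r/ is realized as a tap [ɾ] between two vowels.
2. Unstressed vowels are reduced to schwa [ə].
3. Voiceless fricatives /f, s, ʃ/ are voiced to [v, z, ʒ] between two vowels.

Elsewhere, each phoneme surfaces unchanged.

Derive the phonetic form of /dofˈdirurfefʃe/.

/o/ (between /d/ and /f/): in an unstressed syllable, so rule 2 applies → [ə].
/f/ (between /o/ and /d/) is in the target of rule 3 but the environment (between two vowels) is not met → [f].
/i/ (between /d/ and /r/): rule 2 targets it, but not in an unstressed syllable → unchanged [i].
Rule 1 applies to /r/ (between /i/ and /u/: between two vowels) → [ɾ].
/u/ — between /r/ and /r/, in an unstressed syllable — surfaces as [ə] (rule 2).
/r/ (between /u/ and /f/) is in the target of rule 1 but the environment (between two vowels) is not met → [r].
/f/ (between /r/ and /e/) is in the target of rule 3 but the environment (between two vowels) is not met → [f].
/e/ meets the environment for rule 2 (in an unstressed syllable) → [ə].
/f/ (between /e/ and /ʃ/) is in the target of rule 3 but the environment (between two vowels) is not met → [f].
/ʃ/ (between /f/ and /e/) is in the target of rule 3 but the environment (between two vowels) is not met → [ʃ].
/e/ (word-final) occurs in an unstressed syllable → [ə] by rule 2.

[dəfˈdiɾərfəfʃə]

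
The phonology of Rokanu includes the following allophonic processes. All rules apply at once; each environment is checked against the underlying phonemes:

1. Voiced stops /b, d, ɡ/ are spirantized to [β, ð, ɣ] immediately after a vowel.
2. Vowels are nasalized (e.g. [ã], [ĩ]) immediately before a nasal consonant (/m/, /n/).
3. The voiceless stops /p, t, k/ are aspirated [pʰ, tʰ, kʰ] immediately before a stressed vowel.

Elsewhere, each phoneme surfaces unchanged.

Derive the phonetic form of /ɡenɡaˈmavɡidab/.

[ɡẽnɡãˈmavɡiðaβ]

/ɡ/ (word-initial) is in the target of rule 1 but the environment (immediately after a vowel) is not met → [ɡ].
/e/ meets the environment for rule 2 (before a nasal consonant) → [ẽ].
/n/ (between /e/ and /ɡ/) is unaffected → [n].
/ɡ/ (between /n/ and /a/) fails the environment for rule 1, so it stays [ɡ].
/a/ meets the environment for rule 2 (before a nasal consonant) → [ã].
/m/ — not in any rule's target class → [m].
/a/ (between /m/ and /v/) fails the environment for rule 2, so it stays [a].
/v/ stays [v].
/ɡ/ (between /v/ and /i/) is in the target of rule 1 but the environment (immediately after a vowel) is not met → [ɡ].
/i/ (between /ɡ/ and /d/) fails the environment for rule 2, so it stays [i].
Rule 1 applies to /d/ (between /i/ and /a/: immediately after a vowel) → [ð].
/a/ (between /d/ and /b/) is in the target of rule 2 but the environment (before a nasal consonant) is not met → [a].
/b/ (word-final) occurs immediately after a vowel → [β] by rule 1.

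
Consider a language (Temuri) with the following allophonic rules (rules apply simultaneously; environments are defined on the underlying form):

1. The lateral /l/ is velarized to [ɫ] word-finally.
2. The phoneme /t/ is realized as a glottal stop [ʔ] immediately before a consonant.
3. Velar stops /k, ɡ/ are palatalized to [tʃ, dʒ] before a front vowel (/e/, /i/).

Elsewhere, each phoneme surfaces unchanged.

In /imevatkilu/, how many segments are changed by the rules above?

Segments that undergo a rule: /t/ → [ʔ] (rule 2); /k/ → [tʃ] (rule 3).
All other segments surface unchanged.

2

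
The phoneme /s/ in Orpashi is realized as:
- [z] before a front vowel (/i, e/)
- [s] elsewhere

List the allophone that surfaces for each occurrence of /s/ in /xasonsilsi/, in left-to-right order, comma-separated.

[s], [z], [z]

Occurrence 1 (position 3): no conditioning environment matches → elsewhere allophone [s].
Occurrence 2 (position 6): before a front vowel (/i, e/) → [z].
Occurrence 3 (position 9): before a front vowel (/i, e/) → [z].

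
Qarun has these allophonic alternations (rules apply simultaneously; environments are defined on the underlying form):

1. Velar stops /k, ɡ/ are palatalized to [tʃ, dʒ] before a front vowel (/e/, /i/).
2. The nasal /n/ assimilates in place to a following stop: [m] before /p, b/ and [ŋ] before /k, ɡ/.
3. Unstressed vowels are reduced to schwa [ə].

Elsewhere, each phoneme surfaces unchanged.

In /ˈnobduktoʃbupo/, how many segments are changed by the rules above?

4

Segments that undergo a rule: /u/ → [ə] (rule 3); /o/ → [ə] (rule 3); /u/ → [ə] (rule 3); /o/ → [ə] (rule 3).
All other segments surface unchanged.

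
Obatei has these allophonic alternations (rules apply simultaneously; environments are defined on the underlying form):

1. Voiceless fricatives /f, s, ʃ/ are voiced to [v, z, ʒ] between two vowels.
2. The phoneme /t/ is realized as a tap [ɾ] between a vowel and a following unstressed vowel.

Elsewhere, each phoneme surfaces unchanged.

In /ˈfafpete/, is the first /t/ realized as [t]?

/t/ meets the environment for rule 2 (between a vowel and a following unstressed vowel) → [ɾ].
The actual realization is [ɾ], not [t].

No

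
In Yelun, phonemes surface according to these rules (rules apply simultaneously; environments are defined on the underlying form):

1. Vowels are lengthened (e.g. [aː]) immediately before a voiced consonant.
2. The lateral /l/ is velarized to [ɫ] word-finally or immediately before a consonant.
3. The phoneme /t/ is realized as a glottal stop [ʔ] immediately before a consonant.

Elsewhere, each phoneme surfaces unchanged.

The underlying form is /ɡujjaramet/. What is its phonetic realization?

/ɡ/ (word-initial) is unaffected → [ɡ].
/u/ (between /ɡ/ and /j/): before a voiced consonant, so rule 1 applies → [uː].
/j/ stays [j].
/j/ (between /j/ and /a/): no rule targets it → [j].
/a/ (between /j/ and /r/): before a voiced consonant, so rule 1 applies → [aː].
/r/ stays [r].
Rule 1 applies to /a/ (between /r/ and /m/: before a voiced consonant) → [aː].
/m/ (between /a/ and /e/) is unaffected → [m].
/e/ (between /m/ and /t/) fails the environment for rule 1, so it stays [e].
/t/ (word-final) fails the environment for rule 3, so it stays [t].

[ɡuːjjaːraːmet]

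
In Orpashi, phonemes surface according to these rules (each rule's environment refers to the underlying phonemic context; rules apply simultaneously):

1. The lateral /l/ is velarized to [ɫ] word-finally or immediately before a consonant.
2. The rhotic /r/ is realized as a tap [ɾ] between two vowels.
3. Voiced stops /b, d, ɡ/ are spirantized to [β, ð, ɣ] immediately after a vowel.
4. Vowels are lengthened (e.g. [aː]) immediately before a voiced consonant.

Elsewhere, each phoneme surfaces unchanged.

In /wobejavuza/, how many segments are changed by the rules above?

Segments that undergo a rule: /o/ → [oː] (rule 4); /b/ → [β] (rule 3); /e/ → [eː] (rule 4); /a/ → [aː] (rule 4); /u/ → [uː] (rule 4).
All other segments surface unchanged.

5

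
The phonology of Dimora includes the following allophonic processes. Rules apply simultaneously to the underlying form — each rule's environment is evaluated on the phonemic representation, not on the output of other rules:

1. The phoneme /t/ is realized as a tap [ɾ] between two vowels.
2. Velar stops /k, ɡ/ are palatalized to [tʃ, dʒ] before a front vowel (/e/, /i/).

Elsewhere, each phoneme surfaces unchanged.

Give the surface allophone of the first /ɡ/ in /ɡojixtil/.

[ɡ]

/ɡ/ — word-initial; rule 2 does not apply here → [ɡ].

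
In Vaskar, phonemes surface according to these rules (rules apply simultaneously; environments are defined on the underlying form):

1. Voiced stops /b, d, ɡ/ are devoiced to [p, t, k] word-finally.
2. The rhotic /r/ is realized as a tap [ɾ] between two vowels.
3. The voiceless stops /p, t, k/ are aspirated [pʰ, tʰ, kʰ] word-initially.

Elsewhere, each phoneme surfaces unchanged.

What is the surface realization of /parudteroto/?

/p/ (word-initial) occurs word-initially → [pʰ] by rule 3.
/a/ stays [a].
/r/ (between /a/ and /u/) occurs between two vowels → [ɾ] by rule 2.
/u/ (between /r/ and /d/): no rule targets it → [u].
/d/ (between /u/ and /t/): rule 1 targets it, but not word-finally → unchanged [d].
/t/ (between /d/ and /e/) is in the target of rule 3 but the environment (word-initially) is not met → [t].
/e/ (between /t/ and /r/) is unaffected → [e].
Rule 2 applies to /r/ (between /e/ and /o/: between two vowels) → [ɾ].
/o/ (between /r/ and /t/) is unaffected → [o].
/t/ — between /o/ and /o/; rule 3 does not apply here → [t].
/o/ (word-final): no rule targets it → [o].

[pʰaɾudteɾoto]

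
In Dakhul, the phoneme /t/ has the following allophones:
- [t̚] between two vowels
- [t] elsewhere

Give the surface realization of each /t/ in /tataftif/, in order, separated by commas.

Occurrence 1 (position 1): no conditioning environment matches → elsewhere allophone [t].
Occurrence 2 (position 3): between two vowels → [t̚].
Occurrence 3 (position 6): no conditioning environment matches → elsewhere allophone [t].

[t], [t̚], [t]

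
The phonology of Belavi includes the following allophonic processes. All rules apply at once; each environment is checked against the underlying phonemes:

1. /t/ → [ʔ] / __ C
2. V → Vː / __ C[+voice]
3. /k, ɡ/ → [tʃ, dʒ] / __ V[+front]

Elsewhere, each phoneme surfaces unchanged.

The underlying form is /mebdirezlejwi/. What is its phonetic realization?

/m/ (word-initial): no rule targets it → [m].
/e/ (between /m/ and /b/) occurs before a voiced consonant → [eː] by rule 2.
/b/ — not in any rule's target class → [b].
/d/ stays [d].
Rule 2 applies to /i/ (between /d/ and /r/: before a voiced consonant) → [iː].
/r/ stays [r].
/e/ meets the environment for rule 2 (before a voiced consonant) → [eː].
/z/ (between /e/ and /l/): no rule targets it → [z].
/l/ (between /z/ and /e/) is unaffected → [l].
/e/ meets the environment for rule 2 (before a voiced consonant) → [eː].
/j/ (between /e/ and /w/): no rule targets it → [j].
/w/ (between /j/ and /i/) is unaffected → [w].
/i/ (word-final) is in the target of rule 2 but the environment (before a voiced consonant) is not met → [i].

[meːbdiːreːzleːjwi]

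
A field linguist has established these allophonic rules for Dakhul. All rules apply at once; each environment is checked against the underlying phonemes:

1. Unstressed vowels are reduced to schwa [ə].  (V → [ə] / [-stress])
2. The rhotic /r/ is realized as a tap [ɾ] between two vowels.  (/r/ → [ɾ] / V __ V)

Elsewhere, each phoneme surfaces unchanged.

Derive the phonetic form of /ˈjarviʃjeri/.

[ˈjarvəʃjəɾə]

/a/ (between /j/ and /r/) is in the target of rule 1 but the environment (in an unstressed syllable) is not met → [a].
/r/ (between /a/ and /v/) fails the environment for rule 2, so it stays [r].
/i/ — between /v/ and /ʃ/, in an unstressed syllable — surfaces as [ə] (rule 1).
/e/ (between /j/ and /r/) occurs in an unstressed syllable → [ə] by rule 1.
/r/ — between /e/ and /i/, between two vowels — surfaces as [ɾ] (rule 2).
/i/ — word-final, in an unstressed syllable — surfaces as [ə] (rule 1).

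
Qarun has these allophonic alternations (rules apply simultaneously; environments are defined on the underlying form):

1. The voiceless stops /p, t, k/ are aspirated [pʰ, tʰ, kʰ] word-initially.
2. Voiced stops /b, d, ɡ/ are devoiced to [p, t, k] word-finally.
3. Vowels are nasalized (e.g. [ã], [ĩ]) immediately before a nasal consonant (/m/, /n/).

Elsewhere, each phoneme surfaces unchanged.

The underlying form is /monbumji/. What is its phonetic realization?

/o/ — between /m/ and /n/, before a nasal consonant — surfaces as [õ] (rule 3).
/b/ (between /n/ and /u/) fails the environment for rule 2, so it stays [b].
/u/ (between /b/ and /m/): before a nasal consonant, so rule 3 applies → [ũ].
/i/ — word-final; rule 3 does not apply here → [i].

[mõnbũmji]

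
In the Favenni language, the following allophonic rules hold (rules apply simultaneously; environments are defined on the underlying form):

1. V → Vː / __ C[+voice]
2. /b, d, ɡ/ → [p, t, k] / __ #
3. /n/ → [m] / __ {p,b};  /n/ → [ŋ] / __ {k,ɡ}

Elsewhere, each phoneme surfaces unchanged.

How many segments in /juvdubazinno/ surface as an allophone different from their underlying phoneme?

4

Segments that undergo a rule: /u/ → [uː] (rule 1); /u/ → [uː] (rule 1); /a/ → [aː] (rule 1); /i/ → [iː] (rule 1).
All other segments surface unchanged.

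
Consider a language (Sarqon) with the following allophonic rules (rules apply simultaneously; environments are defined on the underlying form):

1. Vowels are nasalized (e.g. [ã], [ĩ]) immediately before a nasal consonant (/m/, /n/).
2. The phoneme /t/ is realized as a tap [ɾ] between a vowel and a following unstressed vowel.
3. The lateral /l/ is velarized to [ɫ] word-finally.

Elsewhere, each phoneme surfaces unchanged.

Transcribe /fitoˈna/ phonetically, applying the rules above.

/f/ — not in any rule's target class → [f].
/i/ (between /f/ and /t/): rule 1 targets it, but not before a nasal consonant → unchanged [i].
/t/ meets the environment for rule 2 (between a vowel and a following unstressed vowel) → [ɾ].
/o/ (between /t/ and /n/): before a nasal consonant, so rule 1 applies → [õ].
/n/ — not in any rule's target class → [n].
/a/ (word-final) fails the environment for rule 1, so it stays [a].

[fiɾõˈna]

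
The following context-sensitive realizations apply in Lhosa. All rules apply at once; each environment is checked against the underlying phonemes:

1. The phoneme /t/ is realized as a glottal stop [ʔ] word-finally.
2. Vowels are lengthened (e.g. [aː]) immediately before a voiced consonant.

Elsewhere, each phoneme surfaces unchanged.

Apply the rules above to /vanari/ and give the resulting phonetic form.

[vaːnaːri]

/v/ (word-initial) is unaffected → [v].
/a/ meets the environment for rule 2 (before a voiced consonant) → [aː].
/n/ — not in any rule's target class → [n].
/a/ (between /n/ and /r/): before a voiced consonant, so rule 2 applies → [aː].
/r/ stays [r].
/i/ (word-final): rule 2 targets it, but not before a voiced consonant → unchanged [i].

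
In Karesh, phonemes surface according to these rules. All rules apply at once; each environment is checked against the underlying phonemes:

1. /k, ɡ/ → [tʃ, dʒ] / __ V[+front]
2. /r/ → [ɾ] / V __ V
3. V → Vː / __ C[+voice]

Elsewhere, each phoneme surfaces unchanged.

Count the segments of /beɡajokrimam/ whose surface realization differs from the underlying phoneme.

Segments that undergo a rule: /e/ → [eː] (rule 3); /a/ → [aː] (rule 3); /i/ → [iː] (rule 3); /a/ → [aː] (rule 3).
All other segments surface unchanged.

4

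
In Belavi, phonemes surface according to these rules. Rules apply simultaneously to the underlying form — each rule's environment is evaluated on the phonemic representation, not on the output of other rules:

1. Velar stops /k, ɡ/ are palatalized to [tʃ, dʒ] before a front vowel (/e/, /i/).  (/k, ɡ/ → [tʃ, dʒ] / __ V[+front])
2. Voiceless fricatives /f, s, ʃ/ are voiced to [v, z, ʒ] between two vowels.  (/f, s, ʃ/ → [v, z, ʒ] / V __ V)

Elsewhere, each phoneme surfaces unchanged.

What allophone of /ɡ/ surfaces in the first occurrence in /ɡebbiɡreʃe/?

/ɡ/ — word-initial, before a front vowel — surfaces as [dʒ] (rule 1).

[dʒ]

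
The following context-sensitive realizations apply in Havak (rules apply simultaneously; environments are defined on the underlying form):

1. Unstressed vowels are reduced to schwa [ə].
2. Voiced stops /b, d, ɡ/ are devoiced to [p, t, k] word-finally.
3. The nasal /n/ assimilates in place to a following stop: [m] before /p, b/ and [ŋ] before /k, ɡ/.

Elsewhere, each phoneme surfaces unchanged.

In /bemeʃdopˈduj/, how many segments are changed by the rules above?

3

Segments that undergo a rule: /e/ → [ə] (rule 1); /e/ → [ə] (rule 1); /o/ → [ə] (rule 1).
All other segments surface unchanged.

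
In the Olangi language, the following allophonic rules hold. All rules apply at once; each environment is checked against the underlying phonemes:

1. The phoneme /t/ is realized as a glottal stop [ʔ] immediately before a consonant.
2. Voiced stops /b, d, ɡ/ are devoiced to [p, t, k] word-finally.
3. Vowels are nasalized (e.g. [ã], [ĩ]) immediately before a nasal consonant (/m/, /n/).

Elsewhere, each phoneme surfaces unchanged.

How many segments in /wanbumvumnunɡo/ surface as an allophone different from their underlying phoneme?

Segments that undergo a rule: /a/ → [ã] (rule 3); /u/ → [ũ] (rule 3); /u/ → [ũ] (rule 3); /u/ → [ũ] (rule 3).
All other segments surface unchanged.

4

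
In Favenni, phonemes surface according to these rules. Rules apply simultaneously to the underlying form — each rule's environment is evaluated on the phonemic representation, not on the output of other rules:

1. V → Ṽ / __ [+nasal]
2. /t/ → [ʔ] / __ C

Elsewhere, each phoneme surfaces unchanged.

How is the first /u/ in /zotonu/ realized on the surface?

[u]

/u/ (word-final) fails the environment for rule 1, so it stays [u].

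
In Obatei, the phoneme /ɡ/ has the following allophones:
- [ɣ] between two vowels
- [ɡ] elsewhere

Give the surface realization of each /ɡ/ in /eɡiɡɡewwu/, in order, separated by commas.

Occurrence 1 (position 2): between two vowels → [ɣ].
Occurrence 2 (position 4): no conditioning environment matches → elsewhere allophone [ɡ].
Occurrence 3 (position 5): no conditioning environment matches → elsewhere allophone [ɡ].

[ɣ], [ɡ], [ɡ]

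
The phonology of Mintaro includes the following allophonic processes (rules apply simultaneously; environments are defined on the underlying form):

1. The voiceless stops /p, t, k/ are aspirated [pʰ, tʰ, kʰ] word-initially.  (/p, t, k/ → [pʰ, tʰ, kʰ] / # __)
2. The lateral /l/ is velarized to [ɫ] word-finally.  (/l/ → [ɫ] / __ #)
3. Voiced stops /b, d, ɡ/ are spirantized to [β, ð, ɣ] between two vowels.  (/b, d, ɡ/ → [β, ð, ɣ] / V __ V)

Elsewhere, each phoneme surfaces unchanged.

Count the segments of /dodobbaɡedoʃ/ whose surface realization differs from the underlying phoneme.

3

Segments that undergo a rule: /d/ → [ð] (rule 3); /ɡ/ → [ɣ] (rule 3); /d/ → [ð] (rule 3).
All other segments surface unchanged.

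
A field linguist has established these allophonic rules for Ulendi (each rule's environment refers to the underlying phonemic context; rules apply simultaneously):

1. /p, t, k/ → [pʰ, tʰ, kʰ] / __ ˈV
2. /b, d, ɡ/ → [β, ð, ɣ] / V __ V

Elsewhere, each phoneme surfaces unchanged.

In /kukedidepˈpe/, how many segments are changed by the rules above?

Segments that undergo a rule: /d/ → [ð] (rule 2); /d/ → [ð] (rule 2); /p/ → [pʰ] (rule 1).
All other segments surface unchanged.

3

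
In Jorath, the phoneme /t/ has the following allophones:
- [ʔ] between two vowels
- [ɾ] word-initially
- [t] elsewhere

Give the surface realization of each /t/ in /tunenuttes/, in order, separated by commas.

Occurrence 1 (position 1): word-initially → [ɾ].
Occurrence 2 (position 7): no conditioning environment matches → elsewhere allophone [t].
Occurrence 3 (position 8): no conditioning environment matches → elsewhere allophone [t].

[ɾ], [t], [t]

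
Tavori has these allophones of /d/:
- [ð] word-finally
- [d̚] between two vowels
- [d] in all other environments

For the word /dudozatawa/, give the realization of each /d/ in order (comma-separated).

[d], [d̚]

Occurrence 1 (position 1): no conditioning environment matches → elsewhere allophone [d].
Occurrence 2 (position 3): between two vowels → [d̚].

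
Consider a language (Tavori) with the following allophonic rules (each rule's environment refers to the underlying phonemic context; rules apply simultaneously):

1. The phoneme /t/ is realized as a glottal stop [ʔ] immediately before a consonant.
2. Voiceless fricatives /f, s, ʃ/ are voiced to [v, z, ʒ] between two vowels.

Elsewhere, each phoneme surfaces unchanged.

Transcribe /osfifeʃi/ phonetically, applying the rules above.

[osfiveʒi]

/o/ (word-initial) is unaffected → [o].
/s/ (between /o/ and /f/): rule 2 targets it, but not between two vowels → unchanged [s].
/f/ (between /s/ and /i/): rule 2 targets it, but not between two vowels → unchanged [f].
/i/ (between /f/ and /f/): no rule targets it → [i].
/f/ — between /i/ and /e/, between two vowels — surfaces as [v] (rule 2).
/e/ (between /f/ and /ʃ/): no rule targets it → [e].
Rule 2 applies to /ʃ/ (between /e/ and /i/: between two vowels) → [ʒ].
/i/ (word-final) is unaffected → [i].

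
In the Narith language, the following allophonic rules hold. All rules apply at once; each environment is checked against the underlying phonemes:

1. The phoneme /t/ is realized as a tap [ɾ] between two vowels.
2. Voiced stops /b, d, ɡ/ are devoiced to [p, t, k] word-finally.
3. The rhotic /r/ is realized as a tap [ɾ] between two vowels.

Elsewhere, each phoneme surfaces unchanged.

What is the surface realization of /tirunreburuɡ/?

/t/ (word-initial) fails the environment for rule 1, so it stays [t].
/i/ (between /t/ and /r/) is unaffected → [i].
/r/ meets the environment for rule 3 (between two vowels) → [ɾ].
/u/ (between /r/ and /n/) is unaffected → [u].
/n/ stays [n].
/r/ (between /n/ and /e/): rule 3 targets it, but not between two vowels → unchanged [r].
/e/ (between /r/ and /b/): no rule targets it → [e].
/b/ (between /e/ and /u/): rule 2 targets it, but not word-finally → unchanged [b].
/u/ — not in any rule's target class → [u].
/r/ (between /u/ and /u/): between two vowels, so rule 3 applies → [ɾ].
/u/ — not in any rule's target class → [u].
/ɡ/ (word-final) occurs word-finally → [k] by rule 2.

[tiɾunrebuɾuk]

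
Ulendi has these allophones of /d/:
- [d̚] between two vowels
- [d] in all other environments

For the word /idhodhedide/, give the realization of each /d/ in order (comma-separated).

[d], [d], [d̚], [d̚]

Occurrence 1 (position 2): no conditioning environment matches → elsewhere allophone [d].
Occurrence 2 (position 5): no conditioning environment matches → elsewhere allophone [d].
Occurrence 3 (position 8): between two vowels → [d̚].
Occurrence 4 (position 10): between two vowels → [d̚].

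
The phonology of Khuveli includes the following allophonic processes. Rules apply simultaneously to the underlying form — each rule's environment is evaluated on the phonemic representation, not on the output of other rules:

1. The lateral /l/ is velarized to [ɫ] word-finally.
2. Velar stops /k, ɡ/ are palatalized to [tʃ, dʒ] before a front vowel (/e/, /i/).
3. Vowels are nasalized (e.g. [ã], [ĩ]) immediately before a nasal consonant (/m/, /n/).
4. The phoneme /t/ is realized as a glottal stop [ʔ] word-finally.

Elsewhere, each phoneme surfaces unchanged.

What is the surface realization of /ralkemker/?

[raltʃẽmtʃer]

/a/ (between /r/ and /l/) is in the target of rule 3 but the environment (before a nasal consonant) is not met → [a].
/l/ (between /a/ and /k/) is in the target of rule 1 but the environment (word-finally) is not met → [l].
Rule 2 applies to /k/ (between /l/ and /e/: before a front vowel) → [tʃ].
/e/ (between /k/ and /m/): before a nasal consonant, so rule 3 applies → [ẽ].
/k/ (between /m/ and /e/): before a front vowel, so rule 2 applies → [tʃ].
/e/ (between /k/ and /r/) fails the environment for rule 3, so it stays [e].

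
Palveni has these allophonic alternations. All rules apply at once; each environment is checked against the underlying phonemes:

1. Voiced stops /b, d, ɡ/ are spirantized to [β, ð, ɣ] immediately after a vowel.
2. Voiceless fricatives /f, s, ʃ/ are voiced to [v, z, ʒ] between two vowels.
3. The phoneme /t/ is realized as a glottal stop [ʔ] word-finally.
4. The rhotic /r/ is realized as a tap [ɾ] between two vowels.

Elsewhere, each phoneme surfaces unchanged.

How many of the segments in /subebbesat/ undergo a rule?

4

Segments that undergo a rule: /b/ → [β] (rule 1); /b/ → [β] (rule 1); /s/ → [z] (rule 2); /t/ → [ʔ] (rule 3).
All other segments surface unchanged.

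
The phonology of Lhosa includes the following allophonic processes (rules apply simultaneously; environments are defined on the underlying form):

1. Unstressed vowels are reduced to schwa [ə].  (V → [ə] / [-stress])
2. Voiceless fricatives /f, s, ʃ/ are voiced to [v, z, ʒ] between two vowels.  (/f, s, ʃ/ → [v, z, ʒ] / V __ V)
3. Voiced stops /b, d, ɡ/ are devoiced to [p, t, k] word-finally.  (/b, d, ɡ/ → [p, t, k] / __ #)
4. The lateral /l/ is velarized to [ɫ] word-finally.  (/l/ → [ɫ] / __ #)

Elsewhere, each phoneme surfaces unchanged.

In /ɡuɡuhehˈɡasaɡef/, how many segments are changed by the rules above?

Segments that undergo a rule: /u/ → [ə] (rule 1); /u/ → [ə] (rule 1); /e/ → [ə] (rule 1); /s/ → [z] (rule 2); /a/ → [ə] (rule 1); /e/ → [ə] (rule 1).
All other segments surface unchanged.

6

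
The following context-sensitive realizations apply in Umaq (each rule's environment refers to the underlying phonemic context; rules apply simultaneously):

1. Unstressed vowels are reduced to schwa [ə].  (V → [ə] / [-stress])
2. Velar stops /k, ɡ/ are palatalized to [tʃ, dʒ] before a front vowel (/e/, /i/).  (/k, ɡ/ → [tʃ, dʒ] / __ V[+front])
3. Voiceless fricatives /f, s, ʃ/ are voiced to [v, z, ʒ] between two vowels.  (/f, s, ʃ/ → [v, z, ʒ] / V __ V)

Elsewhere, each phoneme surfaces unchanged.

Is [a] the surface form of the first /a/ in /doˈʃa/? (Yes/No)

/a/ (word-final) fails the environment for rule 1, so it stays [a].
The actual realization is [a], which matches [a].

Yes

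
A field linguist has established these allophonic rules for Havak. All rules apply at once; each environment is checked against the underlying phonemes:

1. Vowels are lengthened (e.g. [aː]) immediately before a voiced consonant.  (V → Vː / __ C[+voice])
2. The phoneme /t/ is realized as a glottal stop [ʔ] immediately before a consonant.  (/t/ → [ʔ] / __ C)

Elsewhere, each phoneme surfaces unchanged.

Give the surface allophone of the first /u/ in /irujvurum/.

/u/ (between /r/ and /j/): before a voiced consonant, so rule 1 applies → [uː].

[uː]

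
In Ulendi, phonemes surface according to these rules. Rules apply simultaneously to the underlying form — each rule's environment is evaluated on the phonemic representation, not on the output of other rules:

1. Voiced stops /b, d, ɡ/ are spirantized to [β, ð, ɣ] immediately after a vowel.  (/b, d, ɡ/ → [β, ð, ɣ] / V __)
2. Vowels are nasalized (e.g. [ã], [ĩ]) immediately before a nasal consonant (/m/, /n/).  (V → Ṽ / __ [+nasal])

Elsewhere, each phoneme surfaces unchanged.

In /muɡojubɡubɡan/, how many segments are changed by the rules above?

4

Segments that undergo a rule: /ɡ/ → [ɣ] (rule 1); /b/ → [β] (rule 1); /b/ → [β] (rule 1); /a/ → [ã] (rule 2).
All other segments surface unchanged.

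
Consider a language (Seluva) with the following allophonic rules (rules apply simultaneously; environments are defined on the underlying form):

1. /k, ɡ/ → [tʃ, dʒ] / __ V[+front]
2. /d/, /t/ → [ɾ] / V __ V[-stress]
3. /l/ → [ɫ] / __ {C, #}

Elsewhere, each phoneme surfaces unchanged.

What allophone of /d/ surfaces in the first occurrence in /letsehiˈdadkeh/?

/d/ (between /i/ and /a/) is in the target of rule 2 but the environment (between a vowel and a following unstressed vowel) is not met → [d].

[d]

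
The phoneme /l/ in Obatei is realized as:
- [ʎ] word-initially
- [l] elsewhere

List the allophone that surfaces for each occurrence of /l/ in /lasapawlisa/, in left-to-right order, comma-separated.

[ʎ], [l]

Occurrence 1 (position 1): word-initially → [ʎ].
Occurrence 2 (position 8): no conditioning environment matches → elsewhere allophone [l].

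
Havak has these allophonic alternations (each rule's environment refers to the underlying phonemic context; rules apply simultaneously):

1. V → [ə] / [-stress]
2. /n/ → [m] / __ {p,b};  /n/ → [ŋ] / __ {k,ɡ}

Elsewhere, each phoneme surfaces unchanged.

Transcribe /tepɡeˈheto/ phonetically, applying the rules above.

[təpɡəˈhetə]

Rule 1 applies to /e/ (between /t/ and /p/: in an unstressed syllable) → [ə].
Rule 1 applies to /e/ (between /ɡ/ and /h/: in an unstressed syllable) → [ə].
/e/ (between /h/ and /t/) fails the environment for rule 1, so it stays [e].
Rule 1 applies to /o/ (word-final: in an unstressed syllable) → [ə].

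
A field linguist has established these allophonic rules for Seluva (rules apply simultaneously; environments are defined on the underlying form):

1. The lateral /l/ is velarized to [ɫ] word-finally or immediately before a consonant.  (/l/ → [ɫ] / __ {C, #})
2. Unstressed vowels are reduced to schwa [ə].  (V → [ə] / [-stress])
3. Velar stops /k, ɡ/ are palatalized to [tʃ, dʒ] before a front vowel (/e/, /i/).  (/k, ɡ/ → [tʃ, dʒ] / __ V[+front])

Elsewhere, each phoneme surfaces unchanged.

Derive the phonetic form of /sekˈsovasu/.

[səkˈsovəsə]

/e/ — between /s/ and /k/, in an unstressed syllable — surfaces as [ə] (rule 2).
/k/ (between /e/ and /s/): rule 3 targets it, but not before a front vowel → unchanged [k].
/o/ (between /s/ and /v/) is in the target of rule 2 but the environment (in an unstressed syllable) is not met → [o].
/a/ meets the environment for rule 2 (in an unstressed syllable) → [ə].
Rule 2 applies to /u/ (word-final: in an unstressed syllable) → [ə].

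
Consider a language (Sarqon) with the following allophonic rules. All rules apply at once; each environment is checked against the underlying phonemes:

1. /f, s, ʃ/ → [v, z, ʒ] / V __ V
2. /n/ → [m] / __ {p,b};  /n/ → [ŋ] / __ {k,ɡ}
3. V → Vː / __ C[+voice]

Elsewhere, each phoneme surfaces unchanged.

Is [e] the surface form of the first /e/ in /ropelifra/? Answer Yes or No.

No

/e/ (between /p/ and /l/) occurs before a voiced consonant → [eː] by rule 3.
The actual realization is [eː], not [e].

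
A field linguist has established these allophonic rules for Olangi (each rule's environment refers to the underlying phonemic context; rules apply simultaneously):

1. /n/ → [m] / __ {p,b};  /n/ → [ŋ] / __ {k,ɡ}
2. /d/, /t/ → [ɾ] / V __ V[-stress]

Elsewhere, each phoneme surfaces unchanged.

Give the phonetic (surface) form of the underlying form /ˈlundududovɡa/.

/n/ (between /u/ and /d/) is in the target of rule 1 but the environment (before a labial or velar stop) is not met → [n].
/d/ (between /n/ and /u/) is in the target of rule 2 but the environment (between a vowel and a following unstressed vowel) is not met → [d].
/d/ (between /u/ and /u/): between a vowel and a following unstressed vowel, so rule 2 applies → [ɾ].
/d/ (between /u/ and /o/): between a vowel and a following unstressed vowel, so rule 2 applies → [ɾ].

[ˈlunduɾuɾovɡa]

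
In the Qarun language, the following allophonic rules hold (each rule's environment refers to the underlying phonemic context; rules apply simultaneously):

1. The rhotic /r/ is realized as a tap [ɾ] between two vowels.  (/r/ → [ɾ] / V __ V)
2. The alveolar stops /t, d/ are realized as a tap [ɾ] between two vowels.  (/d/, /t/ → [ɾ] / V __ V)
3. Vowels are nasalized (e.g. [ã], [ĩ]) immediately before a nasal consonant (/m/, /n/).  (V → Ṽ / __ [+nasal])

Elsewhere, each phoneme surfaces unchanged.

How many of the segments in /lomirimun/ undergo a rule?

Segments that undergo a rule: /o/ → [õ] (rule 3); /r/ → [ɾ] (rule 1); /i/ → [ĩ] (rule 3); /u/ → [ũ] (rule 3).
All other segments surface unchanged.

4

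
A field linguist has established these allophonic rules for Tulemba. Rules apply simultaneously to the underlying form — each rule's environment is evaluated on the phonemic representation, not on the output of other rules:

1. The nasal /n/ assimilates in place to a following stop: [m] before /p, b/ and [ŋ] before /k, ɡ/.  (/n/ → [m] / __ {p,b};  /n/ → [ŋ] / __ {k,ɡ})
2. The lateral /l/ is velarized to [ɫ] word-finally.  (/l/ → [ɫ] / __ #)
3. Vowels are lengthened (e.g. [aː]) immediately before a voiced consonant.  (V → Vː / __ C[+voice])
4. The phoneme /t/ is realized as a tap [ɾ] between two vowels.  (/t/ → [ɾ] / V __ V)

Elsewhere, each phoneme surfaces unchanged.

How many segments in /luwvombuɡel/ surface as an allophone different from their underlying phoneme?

Segments that undergo a rule: /u/ → [uː] (rule 3); /o/ → [oː] (rule 3); /u/ → [uː] (rule 3); /e/ → [eː] (rule 3); /l/ → [ɫ] (rule 2).
All other segments surface unchanged.

5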